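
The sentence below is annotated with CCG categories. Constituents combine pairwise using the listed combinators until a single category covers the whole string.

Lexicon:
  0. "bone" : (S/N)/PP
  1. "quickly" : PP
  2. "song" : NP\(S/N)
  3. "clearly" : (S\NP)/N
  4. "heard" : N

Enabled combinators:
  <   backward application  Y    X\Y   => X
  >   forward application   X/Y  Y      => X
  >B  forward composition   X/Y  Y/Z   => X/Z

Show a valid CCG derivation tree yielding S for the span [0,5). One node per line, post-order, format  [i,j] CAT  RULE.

[0,5] S   <
  [0,3] NP   <
    [0,2] S/N   >
      [0,1] "bone" : (S/N)/PP
      [1,2] "quickly" : PP
    [2,3] "song" : NP\(S/N)
  [3,5] S\NP   >
    [3,4] "clearly" : (S\NP)/N
    [4,5] "heard" : N

[0,1] (S/N)/PP  lex  "bone"
[1,2] PP  lex  "quickly"
[0,2] S/N  >  k=1
[2,3] NP\(S/N)  lex  "song"
[0,3] NP  <  k=2
[3,4] (S\NP)/N  lex  "clearly"
[4,5] N  lex  "heard"
[3,5] S\NP  >  k=4
[0,5] S  <  k=3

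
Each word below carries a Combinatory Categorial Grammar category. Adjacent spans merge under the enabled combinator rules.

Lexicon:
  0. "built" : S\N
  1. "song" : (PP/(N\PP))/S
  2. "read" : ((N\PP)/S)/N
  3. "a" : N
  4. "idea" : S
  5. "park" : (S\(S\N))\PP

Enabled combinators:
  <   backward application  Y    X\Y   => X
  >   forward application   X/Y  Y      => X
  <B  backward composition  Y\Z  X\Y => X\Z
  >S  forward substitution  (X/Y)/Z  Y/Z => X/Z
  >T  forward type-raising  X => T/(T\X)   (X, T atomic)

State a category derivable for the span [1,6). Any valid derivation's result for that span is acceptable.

[0,6] S   <
  [0,1] "built" : S\N
  [1,6] S\(S\N)   <
    [1,5] PP   >
      [1,4] PP/S   >S
        [1,2] "song" : (PP/(N\PP))/S
        [2,4] (N\PP)/S   >
          [2,3] "read" : ((N\PP)/S)/N
          [3,4] "a" : N
      [4,5] "idea" : S
    [5,6] "park" : (S\(S\N))\PP

S\(S\N)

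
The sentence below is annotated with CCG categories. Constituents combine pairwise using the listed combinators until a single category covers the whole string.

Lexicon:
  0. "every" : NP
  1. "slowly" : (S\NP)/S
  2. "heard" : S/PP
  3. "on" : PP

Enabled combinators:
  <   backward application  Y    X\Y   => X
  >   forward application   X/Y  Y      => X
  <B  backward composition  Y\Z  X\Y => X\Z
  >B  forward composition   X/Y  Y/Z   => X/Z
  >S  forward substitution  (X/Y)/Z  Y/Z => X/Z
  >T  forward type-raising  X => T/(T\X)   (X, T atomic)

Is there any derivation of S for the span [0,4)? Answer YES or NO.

YES

[0,4] S   >
  [0,1] S/(S\NP)   >T
    [0,1] "every" : NP
  [1,4] S\NP   >
    [1,2] "slowly" : (S\NP)/S
    [2,4] S   >
      [2,3] "heard" : S/PP
      [3,4] "on" : PP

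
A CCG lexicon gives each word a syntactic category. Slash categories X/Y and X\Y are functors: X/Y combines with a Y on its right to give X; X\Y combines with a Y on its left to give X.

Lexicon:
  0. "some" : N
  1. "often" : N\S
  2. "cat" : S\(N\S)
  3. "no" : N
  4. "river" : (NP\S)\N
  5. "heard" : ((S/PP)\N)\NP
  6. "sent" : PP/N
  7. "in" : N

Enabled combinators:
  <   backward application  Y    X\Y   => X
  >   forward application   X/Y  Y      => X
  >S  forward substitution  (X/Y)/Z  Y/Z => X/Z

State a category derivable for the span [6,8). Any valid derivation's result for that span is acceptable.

[0,8] S   >
  [0,6] S/PP   <
    [0,1] "some" : N
    [1,6] (S/PP)\N   <
      [1,5] NP   <
        [1,3] S   <
          [1,2] "often" : N\S
          [2,3] "cat" : S\(N\S)
        [3,5] NP\S   <
          [3,4] "no" : N
          [4,5] "river" : (NP\S)\N
      [5,6] "heard" : ((S/PP)\N)\NP
  [6,8] PP   >
    [6,7] "sent" : PP/N
    [7,8] "in" : N

PP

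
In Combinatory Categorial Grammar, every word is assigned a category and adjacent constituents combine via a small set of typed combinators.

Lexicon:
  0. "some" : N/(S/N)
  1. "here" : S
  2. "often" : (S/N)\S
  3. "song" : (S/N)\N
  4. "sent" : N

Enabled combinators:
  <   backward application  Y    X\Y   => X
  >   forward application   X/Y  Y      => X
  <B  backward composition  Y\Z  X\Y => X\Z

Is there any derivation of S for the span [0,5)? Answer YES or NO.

YES

[0,5] S   >
  [0,4] S/N   <
    [0,3] N   >
      [0,1] "some" : N/(S/N)
      [1,3] S/N   <
        [1,2] "here" : S
        [2,3] "often" : (S/N)\S
    [3,4] "song" : (S/N)\N
  [4,5] "sent" : N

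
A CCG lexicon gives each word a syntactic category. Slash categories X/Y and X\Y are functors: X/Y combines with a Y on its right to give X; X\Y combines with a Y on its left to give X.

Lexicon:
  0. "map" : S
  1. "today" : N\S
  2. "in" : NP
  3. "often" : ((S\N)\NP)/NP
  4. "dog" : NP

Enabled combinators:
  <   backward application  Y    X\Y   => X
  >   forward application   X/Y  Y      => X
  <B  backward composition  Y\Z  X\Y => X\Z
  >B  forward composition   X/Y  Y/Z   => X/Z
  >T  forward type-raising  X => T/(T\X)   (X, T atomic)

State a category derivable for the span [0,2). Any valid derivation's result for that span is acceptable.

[0,5] S   <
  [0,2] N   <
    [0,1] "map" : S
    [1,2] "today" : N\S
  [2,5] S\N   <
    [2,3] "in" : NP
    [3,5] (S\N)\NP   >
      [3,4] "often" : ((S\N)\NP)/NP
      [4,5] "dog" : NP

N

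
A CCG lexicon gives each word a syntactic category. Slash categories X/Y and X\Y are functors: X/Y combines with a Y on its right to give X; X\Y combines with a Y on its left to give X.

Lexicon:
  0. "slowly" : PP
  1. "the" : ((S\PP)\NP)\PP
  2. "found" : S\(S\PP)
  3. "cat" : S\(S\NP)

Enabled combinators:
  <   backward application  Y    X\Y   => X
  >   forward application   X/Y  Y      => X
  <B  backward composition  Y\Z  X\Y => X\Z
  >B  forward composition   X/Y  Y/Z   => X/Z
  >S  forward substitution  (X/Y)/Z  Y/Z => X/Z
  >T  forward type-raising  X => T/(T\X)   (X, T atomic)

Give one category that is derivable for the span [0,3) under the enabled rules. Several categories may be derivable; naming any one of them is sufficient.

[0,4] S   <
  [0,3] S\NP   <B
    [0,2] (S\PP)\NP   <
      [0,1] "slowly" : PP
      [1,2] "the" : ((S\PP)\NP)\PP
    [2,3] "found" : S\(S\PP)
  [3,4] "cat" : S\(S\NP)

S\NP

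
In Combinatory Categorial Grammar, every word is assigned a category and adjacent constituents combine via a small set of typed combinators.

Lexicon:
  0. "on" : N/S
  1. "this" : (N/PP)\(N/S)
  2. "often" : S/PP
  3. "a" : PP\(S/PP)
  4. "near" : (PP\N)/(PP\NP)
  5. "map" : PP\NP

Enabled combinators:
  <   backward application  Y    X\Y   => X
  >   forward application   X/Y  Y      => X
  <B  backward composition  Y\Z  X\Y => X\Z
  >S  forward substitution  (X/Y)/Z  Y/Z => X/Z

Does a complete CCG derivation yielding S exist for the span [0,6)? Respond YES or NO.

N/S (N/PP)\(N/S) S/PP PP\(S/PP) (PP\N)/(PP\NP) PP\NP
CKY chart[0,6] = {PP}; S ∉ chart

NO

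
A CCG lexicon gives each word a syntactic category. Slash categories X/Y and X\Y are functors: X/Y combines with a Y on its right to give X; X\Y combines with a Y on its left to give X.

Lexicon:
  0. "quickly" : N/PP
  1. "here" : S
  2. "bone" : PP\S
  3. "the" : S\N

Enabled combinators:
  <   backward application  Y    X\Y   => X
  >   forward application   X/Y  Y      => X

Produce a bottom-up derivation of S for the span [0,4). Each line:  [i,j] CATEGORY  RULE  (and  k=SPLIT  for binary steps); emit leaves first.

[0,4] S   <
  [0,3] N   >
    [0,1] "quickly" : N/PP
    [1,3] PP   <
      [1,2] "here" : S
      [2,3] "bone" : PP\S
  [3,4] "the" : S\N

[0,1] N/PP  lex  "quickly"
[1,2] S  lex  "here"
[2,3] PP\S  lex  "bone"
[1,3] PP  <  k=2
[0,3] N  >  k=1
[3,4] S\N  lex  "the"
[0,4] S  <  k=3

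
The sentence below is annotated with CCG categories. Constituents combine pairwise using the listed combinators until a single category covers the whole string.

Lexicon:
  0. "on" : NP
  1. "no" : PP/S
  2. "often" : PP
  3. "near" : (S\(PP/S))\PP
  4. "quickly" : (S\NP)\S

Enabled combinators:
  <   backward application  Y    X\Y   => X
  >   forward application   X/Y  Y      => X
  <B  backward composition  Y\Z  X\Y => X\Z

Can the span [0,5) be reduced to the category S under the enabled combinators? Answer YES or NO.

YES

[0,5] S   <
  [0,1] "on" : NP
  [1,5] S\NP   <
    [1,4] S   <
      [1,2] "no" : PP/S
      [2,4] S\(PP/S)   <
        [2,3] "often" : PP
        [3,4] "near" : (S\(PP/S))\PP
    [4,5] "quickly" : (S\NP)\S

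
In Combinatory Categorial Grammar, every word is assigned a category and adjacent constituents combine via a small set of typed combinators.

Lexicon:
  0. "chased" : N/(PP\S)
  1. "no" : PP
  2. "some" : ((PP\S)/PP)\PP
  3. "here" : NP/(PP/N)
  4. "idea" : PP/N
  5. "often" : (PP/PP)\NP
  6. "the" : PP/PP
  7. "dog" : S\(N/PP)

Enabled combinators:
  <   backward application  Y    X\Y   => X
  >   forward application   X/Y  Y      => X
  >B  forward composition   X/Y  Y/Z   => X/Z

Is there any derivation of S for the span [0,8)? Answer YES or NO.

[0,8] S   <
  [0,7] N/PP   >B
    [0,3] N/PP   >B
      [0,1] "chased" : N/(PP\S)
      [1,3] (PP\S)/PP   <
        [1,2] "no" : PP
        [2,3] "some" : ((PP\S)/PP)\PP
    [3,7] PP/PP   >B
      [3,6] PP/PP   <
        [3,5] NP   >
          [3,4] "here" : NP/(PP/N)
          [4,5] "idea" : PP/N
        [5,6] "often" : (PP/PP)\NP
      [6,7] "the" : PP/PP
  [7,8] "dog" : S\(N/PP)

YES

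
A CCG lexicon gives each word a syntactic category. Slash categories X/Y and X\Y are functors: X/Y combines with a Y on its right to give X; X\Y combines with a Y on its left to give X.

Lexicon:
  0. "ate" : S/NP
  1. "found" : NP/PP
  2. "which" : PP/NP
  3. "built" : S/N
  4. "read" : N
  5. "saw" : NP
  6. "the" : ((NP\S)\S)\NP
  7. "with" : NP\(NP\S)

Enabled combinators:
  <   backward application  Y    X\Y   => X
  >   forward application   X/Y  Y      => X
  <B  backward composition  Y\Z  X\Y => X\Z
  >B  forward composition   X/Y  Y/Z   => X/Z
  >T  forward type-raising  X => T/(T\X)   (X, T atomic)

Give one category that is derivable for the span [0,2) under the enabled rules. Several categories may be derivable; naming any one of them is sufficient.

[0,8] S   >
  [0,3] S/NP   >B
    [0,2] S/PP   >B
      [0,1] "ate" : S/NP
      [1,2] "found" : NP/PP
    [2,3] "which" : PP/NP
  [3,8] NP   <
    [3,7] NP\S   <
      [3,5] S   >
        [3,4] "built" : S/N
        [4,5] "read" : N
      [5,7] (NP\S)\S   <
        [5,6] "saw" : NP
        [6,7] "the" : ((NP\S)\S)\NP
    [7,8] "with" : NP\(NP\S)

S/PP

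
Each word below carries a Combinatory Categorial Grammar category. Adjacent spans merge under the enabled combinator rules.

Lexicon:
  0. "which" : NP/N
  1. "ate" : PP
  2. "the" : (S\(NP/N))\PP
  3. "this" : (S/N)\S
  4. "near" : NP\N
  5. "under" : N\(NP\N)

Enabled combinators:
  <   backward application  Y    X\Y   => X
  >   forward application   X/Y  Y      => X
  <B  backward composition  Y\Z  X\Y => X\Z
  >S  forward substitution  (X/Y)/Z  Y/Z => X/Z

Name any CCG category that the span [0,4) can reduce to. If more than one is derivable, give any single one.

[0,6] S   >
  [0,4] S/N   <
    [0,3] S   <
      [0,1] "which" : NP/N
      [1,3] S\(NP/N)   <
        [1,2] "ate" : PP
        [2,3] "the" : (S\(NP/N))\PP
    [3,4] "this" : (S/N)\S
  [4,6] N   <
    [4,5] "near" : NP\N
    [5,6] "under" : N\(NP\N)

S/N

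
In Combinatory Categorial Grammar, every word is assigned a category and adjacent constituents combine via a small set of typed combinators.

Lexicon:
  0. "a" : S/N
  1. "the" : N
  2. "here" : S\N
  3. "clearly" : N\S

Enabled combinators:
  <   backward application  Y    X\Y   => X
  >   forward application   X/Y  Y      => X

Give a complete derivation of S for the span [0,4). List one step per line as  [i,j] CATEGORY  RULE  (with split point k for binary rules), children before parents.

[0,4] S   >
  [0,1] "a" : S/N
  [1,4] N   <
    [1,3] S   <
      [1,2] "the" : N
      [2,3] "here" : S\N
    [3,4] "clearly" : N\S

[0,1] S/N  lex  "a"
[1,2] N  lex  "the"
[2,3] S\N  lex  "here"
[1,3] S  <  k=2
[3,4] N\S  lex  "clearly"
[1,4] N  <  k=3
[0,4] S  >  k=1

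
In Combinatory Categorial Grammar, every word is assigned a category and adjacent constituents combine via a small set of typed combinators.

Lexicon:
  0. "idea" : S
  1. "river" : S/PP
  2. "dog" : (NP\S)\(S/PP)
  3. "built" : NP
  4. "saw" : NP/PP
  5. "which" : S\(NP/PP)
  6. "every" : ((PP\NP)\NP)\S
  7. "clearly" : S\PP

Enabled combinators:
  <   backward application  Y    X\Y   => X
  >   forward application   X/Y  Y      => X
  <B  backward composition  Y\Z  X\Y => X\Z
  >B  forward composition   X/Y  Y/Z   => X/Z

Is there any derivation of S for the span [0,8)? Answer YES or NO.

YES

[0,8] S   <
  [0,7] PP   <
    [0,3] NP   <
      [0,1] "idea" : S
      [1,3] NP\S   <
        [1,2] "river" : S/PP
        [2,3] "dog" : (NP\S)\(S/PP)
    [3,7] PP\NP   <
      [3,4] "built" : NP
      [4,7] (PP\NP)\NP   <
        [4,6] S   <
          [4,5] "saw" : NP/PP
          [5,6] "which" : S\(NP/PP)
        [6,7] "every" : ((PP\NP)\NP)\S
  [7,8] "clearly" : S\PP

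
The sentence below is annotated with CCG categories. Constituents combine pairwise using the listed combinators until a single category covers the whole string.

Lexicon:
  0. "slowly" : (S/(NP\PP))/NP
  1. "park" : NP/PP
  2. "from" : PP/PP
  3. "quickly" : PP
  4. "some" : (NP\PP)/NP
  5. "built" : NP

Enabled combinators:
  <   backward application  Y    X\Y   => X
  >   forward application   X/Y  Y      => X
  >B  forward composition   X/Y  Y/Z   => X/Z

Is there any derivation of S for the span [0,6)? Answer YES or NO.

[0,6] S   >
  [0,5] S/NP   >B
    [0,4] S/(NP\PP)   >
      [0,1] "slowly" : (S/(NP\PP))/NP
      [1,4] NP   >
        [1,3] NP/PP   >B
          [1,2] "park" : NP/PP
          [2,3] "from" : PP/PP
        [3,4] "quickly" : PP
    [4,5] "some" : (NP\PP)/NP
  [5,6] "built" : NP

YES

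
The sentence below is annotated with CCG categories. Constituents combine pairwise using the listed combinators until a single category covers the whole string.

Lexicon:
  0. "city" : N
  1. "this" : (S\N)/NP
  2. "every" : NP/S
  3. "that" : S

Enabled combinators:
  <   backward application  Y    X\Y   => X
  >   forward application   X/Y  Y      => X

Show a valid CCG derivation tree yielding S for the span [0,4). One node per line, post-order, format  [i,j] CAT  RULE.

[0,1] N  lex  "city"
[1,2] (S\N)/NP  lex  "this"
[2,3] NP/S  lex  "every"
[3,4] S  lex  "that"
[2,4] NP  >  k=3
[1,4] S\N  >  k=2
[0,4] S  <  k=1

[0,4] S   <
  [0,1] "city" : N
  [1,4] S\N   >
    [1,2] "this" : (S\N)/NP
    [2,4] NP   >
      [2,3] "every" : NP/S
      [3,4] "that" : S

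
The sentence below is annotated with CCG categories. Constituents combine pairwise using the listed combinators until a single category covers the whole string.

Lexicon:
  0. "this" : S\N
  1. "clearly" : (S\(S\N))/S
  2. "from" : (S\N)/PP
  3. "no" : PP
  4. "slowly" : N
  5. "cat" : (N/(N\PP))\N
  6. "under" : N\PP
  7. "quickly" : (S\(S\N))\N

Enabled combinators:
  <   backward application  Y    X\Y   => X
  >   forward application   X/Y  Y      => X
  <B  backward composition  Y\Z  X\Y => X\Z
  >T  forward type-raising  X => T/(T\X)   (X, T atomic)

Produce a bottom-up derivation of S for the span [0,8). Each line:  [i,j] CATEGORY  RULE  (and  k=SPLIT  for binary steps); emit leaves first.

[0,8] S   <
  [0,1] "this" : S\N
  [1,8] S\(S\N)   >
    [1,2] "clearly" : (S\(S\N))/S
    [2,8] S   <
      [2,4] S\N   >
        [2,3] "from" : (S\N)/PP
        [3,4] "no" : PP
      [4,8] S\(S\N)   <
        [4,7] N   >
          [4,6] N/(N\PP)   <
            [4,5] "slowly" : N
            [5,6] "cat" : (N/(N\PP))\N
          [6,7] "under" : N\PP
        [7,8] "quickly" : (S\(S\N))\N

[0,1] S\N  lex  "this"
[1,2] (S\(S\N))/S  lex  "clearly"
[2,3] (S\N)/PP  lex  "from"
[3,4] PP  lex  "no"
[2,4] S\N  >  k=3
[4,5] N  lex  "slowly"
[5,6] (N/(N\PP))\N  lex  "cat"
[4,6] N/(N\PP)  <  k=5
[6,7] N\PP  lex  "under"
[4,7] N  >  k=6
[7,8] (S\(S\N))\N  lex  "quickly"
[4,8] S\(S\N)  <  k=7
[2,8] S  <  k=4
[1,8] S\(S\N)  >  k=2
[0,8] S  <  k=1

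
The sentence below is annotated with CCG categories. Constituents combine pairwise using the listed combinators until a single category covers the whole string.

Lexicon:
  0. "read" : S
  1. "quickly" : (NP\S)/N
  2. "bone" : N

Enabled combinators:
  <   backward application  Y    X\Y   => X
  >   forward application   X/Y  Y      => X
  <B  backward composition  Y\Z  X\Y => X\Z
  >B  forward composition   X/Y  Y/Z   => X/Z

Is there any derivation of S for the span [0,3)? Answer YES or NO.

S (NP\S)/N N
CKY chart[0,3] = {NP}; S ∉ chart

NO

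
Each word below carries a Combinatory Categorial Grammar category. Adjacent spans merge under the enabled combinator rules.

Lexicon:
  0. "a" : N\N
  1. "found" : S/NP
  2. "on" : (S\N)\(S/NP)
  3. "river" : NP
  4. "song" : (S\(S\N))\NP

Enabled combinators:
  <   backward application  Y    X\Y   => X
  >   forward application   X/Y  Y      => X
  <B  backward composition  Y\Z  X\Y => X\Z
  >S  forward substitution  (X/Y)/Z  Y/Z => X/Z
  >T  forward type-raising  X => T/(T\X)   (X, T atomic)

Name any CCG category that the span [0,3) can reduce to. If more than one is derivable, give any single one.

[0,5] S   <
  [0,3] S\N   <B
    [0,1] "a" : N\N
    [1,3] S\N   <
      [1,2] "found" : S/NP
      [2,3] "on" : (S\N)\(S/NP)
  [3,5] S\(S\N)   <
    [3,4] "river" : NP
    [4,5] "song" : (S\(S\N))\NP

S\N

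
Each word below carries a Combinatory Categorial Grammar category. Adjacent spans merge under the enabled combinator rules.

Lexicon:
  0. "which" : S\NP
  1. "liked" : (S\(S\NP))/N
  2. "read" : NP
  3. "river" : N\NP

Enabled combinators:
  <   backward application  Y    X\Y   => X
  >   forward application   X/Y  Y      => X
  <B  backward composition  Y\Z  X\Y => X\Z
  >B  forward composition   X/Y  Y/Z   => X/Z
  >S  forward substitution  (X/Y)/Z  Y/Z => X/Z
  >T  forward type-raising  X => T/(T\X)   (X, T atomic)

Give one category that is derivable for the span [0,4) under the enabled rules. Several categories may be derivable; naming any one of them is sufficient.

S

[0,4] S   <
  [0,1] "which" : S\NP
  [1,4] S\(S\NP)   >
    [1,2] "liked" : (S\(S\NP))/N
    [2,4] N   >
      [2,3] N/(N\NP)   >T
        [2,3] "read" : NP
      [3,4] "river" : N\NP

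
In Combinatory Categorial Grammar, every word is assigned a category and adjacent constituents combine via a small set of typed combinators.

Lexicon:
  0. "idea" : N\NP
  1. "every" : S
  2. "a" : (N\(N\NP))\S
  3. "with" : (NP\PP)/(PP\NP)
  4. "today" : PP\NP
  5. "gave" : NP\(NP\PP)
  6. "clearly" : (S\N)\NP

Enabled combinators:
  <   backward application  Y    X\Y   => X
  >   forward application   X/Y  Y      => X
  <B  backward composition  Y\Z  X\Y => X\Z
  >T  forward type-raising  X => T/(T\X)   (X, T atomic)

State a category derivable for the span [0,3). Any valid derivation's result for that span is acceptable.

[0,7] S   <
  [0,3] N   <
    [0,1] "idea" : N\NP
    [1,3] N\(N\NP)   <
      [1,2] "every" : S
      [2,3] "a" : (N\(N\NP))\S
  [3,7] S\N   <
    [3,6] NP   <
      [3,5] NP\PP   >
        [3,4] "with" : (NP\PP)/(PP\NP)
        [4,5] "today" : PP\NP
      [5,6] "gave" : NP\(NP\PP)
    [6,7] "clearly" : (S\N)\NP

N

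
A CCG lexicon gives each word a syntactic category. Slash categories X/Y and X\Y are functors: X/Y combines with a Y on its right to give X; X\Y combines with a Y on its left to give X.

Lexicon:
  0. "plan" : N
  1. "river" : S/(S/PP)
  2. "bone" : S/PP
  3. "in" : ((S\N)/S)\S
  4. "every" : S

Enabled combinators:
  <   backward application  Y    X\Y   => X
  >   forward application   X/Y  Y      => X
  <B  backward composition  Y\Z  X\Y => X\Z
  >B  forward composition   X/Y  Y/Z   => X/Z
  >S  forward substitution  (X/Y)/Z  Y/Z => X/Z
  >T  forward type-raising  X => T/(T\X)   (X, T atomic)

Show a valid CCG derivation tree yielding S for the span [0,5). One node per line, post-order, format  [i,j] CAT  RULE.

[0,1] N  lex  "plan"
[0,1] S/(S\N)  >T
[1,2] S/(S/PP)  lex  "river"
[2,3] S/PP  lex  "bone"
[1,3] S  >  k=2
[3,4] ((S\N)/S)\S  lex  "in"
[1,4] (S\N)/S  <  k=3
[4,5] S  lex  "every"
[1,5] S\N  >  k=4
[0,5] S  >  k=1

[0,5] S   >
  [0,1] S/(S\N)   >T
    [0,1] "plan" : N
  [1,5] S\N   >
    [1,4] (S\N)/S   <
      [1,3] S   >
        [1,2] "river" : S/(S/PP)
        [2,3] "bone" : S/PP
      [3,4] "in" : ((S\N)/S)\S
    [4,5] "every" : S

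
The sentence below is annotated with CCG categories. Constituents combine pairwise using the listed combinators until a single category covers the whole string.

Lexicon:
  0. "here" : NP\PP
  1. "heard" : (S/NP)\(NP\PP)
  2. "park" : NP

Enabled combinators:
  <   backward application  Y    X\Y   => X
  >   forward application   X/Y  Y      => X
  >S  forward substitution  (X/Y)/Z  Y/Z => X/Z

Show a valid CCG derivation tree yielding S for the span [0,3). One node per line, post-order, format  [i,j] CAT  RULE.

[0,3] S   >
  [0,2] S/NP   <
    [0,1] "here" : NP\PP
    [1,2] "heard" : (S/NP)\(NP\PP)
  [2,3] "park" : NP

[0,1] NP\PP  lex  "here"
[1,2] (S/NP)\(NP\PP)  lex  "heard"
[0,2] S/NP  <  k=1
[2,3] NP  lex  "park"
[0,3] S  >  k=2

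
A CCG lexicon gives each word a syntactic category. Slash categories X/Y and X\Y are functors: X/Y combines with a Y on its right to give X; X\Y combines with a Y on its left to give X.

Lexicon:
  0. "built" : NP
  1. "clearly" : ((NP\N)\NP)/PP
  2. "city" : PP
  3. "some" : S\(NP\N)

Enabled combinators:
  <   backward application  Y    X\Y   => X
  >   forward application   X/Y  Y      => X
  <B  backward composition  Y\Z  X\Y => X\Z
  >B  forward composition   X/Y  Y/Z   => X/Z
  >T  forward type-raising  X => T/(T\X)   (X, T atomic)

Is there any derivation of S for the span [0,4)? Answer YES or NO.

[0,4] S   <
  [0,3] NP\N   <
    [0,1] "built" : NP
    [1,3] (NP\N)\NP   >
      [1,2] "clearly" : ((NP\N)\NP)/PP
      [2,3] "city" : PP
  [3,4] "some" : S\(NP\N)

YES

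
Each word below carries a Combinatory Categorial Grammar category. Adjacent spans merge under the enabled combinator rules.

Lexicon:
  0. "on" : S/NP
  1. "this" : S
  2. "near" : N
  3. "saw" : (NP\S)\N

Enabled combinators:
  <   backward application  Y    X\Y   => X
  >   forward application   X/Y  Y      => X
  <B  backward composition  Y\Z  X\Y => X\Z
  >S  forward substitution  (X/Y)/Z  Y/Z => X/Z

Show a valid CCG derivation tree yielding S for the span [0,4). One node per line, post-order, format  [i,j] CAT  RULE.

[0,4] S   >
  [0,1] "on" : S/NP
  [1,4] NP   <
    [1,2] "this" : S
    [2,4] NP\S   <
      [2,3] "near" : N
      [3,4] "saw" : (NP\S)\N

[0,1] S/NP  lex  "on"
[1,2] S  lex  "this"
[2,3] N  lex  "near"
[3,4] (NP\S)\N  lex  "saw"
[2,4] NP\S  <  k=3
[1,4] NP  <  k=2
[0,4] S  >  k=1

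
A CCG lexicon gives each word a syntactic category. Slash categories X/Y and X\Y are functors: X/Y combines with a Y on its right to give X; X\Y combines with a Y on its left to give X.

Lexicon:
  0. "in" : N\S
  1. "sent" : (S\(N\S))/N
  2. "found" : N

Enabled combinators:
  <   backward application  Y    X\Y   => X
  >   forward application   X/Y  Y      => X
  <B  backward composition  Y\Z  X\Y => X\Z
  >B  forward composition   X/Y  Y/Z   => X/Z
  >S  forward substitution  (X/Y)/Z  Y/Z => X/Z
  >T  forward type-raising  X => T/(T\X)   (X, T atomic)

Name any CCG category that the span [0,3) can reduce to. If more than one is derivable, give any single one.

[0,3] S   <
  [0,1] "in" : N\S
  [1,3] S\(N\S)   >
    [1,2] "sent" : (S\(N\S))/N
    [2,3] "found" : N

S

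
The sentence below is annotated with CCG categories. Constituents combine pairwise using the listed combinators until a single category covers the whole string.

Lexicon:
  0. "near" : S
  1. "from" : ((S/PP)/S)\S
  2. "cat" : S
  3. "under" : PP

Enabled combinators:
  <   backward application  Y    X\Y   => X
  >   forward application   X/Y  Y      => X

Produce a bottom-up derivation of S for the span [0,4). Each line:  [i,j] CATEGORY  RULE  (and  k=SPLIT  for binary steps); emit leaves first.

[0,1] S  lex  "near"
[1,2] ((S/PP)/S)\S  lex  "from"
[0,2] (S/PP)/S  <  k=1
[2,3] S  lex  "cat"
[0,3] S/PP  >  k=2
[3,4] PP  lex  "under"
[0,4] S  >  k=3

[0,4] S   >
  [0,3] S/PP   >
    [0,2] (S/PP)/S   <
      [0,1] "near" : S
      [1,2] "from" : ((S/PP)/S)\S
    [2,3] "cat" : S
  [3,4] "under" : PP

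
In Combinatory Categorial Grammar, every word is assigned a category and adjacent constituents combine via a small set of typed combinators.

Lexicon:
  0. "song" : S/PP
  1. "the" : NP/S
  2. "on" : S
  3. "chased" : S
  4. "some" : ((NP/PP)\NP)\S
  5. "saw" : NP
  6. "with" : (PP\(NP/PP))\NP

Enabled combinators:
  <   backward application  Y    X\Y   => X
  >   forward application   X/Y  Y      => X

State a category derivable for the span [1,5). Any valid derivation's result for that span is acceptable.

[0,7] S   >
  [0,1] "song" : S/PP
  [1,7] PP   <
    [1,5] NP/PP   <
      [1,3] NP   >
        [1,2] "the" : NP/S
        [2,3] "on" : S
      [3,5] (NP/PP)\NP   <
        [3,4] "chased" : S
        [4,5] "some" : ((NP/PP)\NP)\S
    [5,7] PP\(NP/PP)   <
      [5,6] "saw" : NP
      [6,7] "with" : (PP\(NP/PP))\NP

NP/PP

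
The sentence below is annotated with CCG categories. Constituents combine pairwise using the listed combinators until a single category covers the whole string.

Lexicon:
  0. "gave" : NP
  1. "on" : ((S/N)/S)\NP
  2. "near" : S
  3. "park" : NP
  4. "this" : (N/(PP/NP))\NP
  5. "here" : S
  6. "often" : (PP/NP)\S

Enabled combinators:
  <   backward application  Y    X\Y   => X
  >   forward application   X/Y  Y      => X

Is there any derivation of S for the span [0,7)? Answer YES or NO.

YES

[0,7] S   >
  [0,3] S/N   >
    [0,2] (S/N)/S   <
      [0,1] "gave" : NP
      [1,2] "on" : ((S/N)/S)\NP
    [2,3] "near" : S
  [3,7] N   >
    [3,5] N/(PP/NP)   <
      [3,4] "park" : NP
      [4,5] "this" : (N/(PP/NP))\NP
    [5,7] PP/NP   <
      [5,6] "here" : S
      [6,7] "often" : (PP/NP)\S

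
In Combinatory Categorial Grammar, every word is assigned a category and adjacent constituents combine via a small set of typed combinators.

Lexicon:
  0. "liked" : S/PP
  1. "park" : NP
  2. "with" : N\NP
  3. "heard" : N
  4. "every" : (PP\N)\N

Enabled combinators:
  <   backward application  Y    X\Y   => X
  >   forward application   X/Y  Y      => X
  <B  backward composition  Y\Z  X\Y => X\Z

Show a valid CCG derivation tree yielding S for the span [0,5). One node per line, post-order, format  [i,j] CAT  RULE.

[0,5] S   >
  [0,1] "liked" : S/PP
  [1,5] PP   <
    [1,2] "park" : NP
    [2,5] PP\NP   <B
      [2,3] "with" : N\NP
      [3,5] PP\N   <
        [3,4] "heard" : N
        [4,5] "every" : (PP\N)\N

[0,1] S/PP  lex  "liked"
[1,2] NP  lex  "park"
[2,3] N\NP  lex  "with"
[3,4] N  lex  "heard"
[4,5] (PP\N)\N  lex  "every"
[3,5] PP\N  <  k=4
[2,5] PP\NP  <B  k=3
[1,5] PP  <  k=2
[0,5] S  >  k=1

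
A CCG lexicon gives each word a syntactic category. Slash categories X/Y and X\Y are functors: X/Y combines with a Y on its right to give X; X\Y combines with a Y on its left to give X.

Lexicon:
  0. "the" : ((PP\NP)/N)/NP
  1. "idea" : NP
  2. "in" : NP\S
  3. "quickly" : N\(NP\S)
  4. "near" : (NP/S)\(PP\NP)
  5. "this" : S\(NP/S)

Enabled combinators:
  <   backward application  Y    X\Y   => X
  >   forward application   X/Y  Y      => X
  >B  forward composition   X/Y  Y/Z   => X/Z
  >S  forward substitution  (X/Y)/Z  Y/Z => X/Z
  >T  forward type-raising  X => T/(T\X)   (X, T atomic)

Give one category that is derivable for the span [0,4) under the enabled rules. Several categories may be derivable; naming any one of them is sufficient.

PP\NP

[0,6] S   <
  [0,5] NP/S   <
    [0,4] PP\NP   >
      [0,2] (PP\NP)/N   >
        [0,1] "the" : ((PP\NP)/N)/NP
        [1,2] "idea" : NP
      [2,4] N   <
        [2,3] "in" : NP\S
        [3,4] "quickly" : N\(NP\S)
    [4,5] "near" : (NP/S)\(PP\NP)
  [5,6] "this" : S\(NP/S)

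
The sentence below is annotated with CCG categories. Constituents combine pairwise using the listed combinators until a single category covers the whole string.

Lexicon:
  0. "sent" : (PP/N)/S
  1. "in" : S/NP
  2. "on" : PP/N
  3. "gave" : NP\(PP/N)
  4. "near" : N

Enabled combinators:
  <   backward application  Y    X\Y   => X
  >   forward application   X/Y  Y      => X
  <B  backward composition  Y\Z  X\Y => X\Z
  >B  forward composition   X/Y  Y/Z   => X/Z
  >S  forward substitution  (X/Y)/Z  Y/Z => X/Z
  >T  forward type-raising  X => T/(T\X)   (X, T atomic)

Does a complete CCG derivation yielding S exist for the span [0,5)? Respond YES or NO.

(PP/N)/S S/NP PP/N NP\(PP/N) N
CKY chart[0,5] = {N/(N\PP), NP/(NP\PP), PP, PP/(N\N), PP/(PP\PP), S/(S\PP)}; S ∉ chart

NO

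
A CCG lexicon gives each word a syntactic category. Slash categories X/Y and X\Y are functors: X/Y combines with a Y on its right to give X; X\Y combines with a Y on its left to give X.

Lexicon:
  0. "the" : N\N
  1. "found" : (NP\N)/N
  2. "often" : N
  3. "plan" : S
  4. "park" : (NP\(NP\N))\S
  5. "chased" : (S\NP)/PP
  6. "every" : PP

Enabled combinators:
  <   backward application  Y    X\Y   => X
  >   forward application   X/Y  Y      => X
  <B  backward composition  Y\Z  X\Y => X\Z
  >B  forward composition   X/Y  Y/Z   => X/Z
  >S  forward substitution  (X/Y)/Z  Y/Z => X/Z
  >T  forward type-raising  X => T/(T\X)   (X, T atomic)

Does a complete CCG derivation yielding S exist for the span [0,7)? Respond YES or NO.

[0,7] S   <
  [0,5] NP   <
    [0,3] NP\N   <B
      [0,1] "the" : N\N
      [1,3] NP\N   >
        [1,2] "found" : (NP\N)/N
        [2,3] "often" : N
    [3,5] NP\(NP\N)   <
      [3,4] "plan" : S
      [4,5] "park" : (NP\(NP\N))\S
  [5,7] S\NP   >
    [5,6] "chased" : (S\NP)/PP
    [6,7] "every" : PP

YES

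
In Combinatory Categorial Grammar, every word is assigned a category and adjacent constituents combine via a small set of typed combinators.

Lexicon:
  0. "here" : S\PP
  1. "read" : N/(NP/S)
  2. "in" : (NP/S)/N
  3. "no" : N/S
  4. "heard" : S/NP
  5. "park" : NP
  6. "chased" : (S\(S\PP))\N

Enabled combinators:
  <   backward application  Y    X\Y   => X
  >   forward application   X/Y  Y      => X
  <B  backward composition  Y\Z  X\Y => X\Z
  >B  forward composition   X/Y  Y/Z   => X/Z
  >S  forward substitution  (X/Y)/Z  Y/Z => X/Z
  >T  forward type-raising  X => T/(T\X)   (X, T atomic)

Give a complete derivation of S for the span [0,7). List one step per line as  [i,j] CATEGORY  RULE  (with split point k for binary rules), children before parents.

[0,7] S   <
  [0,1] "here" : S\PP
  [1,7] S\(S\PP)   <
    [1,6] N   >
      [1,2] "read" : N/(NP/S)
      [2,6] NP/S   >
        [2,3] "in" : (NP/S)/N
        [3,6] N   >
          [3,4] "no" : N/S
          [4,6] S   >
            [4,5] "heard" : S/NP
            [5,6] "park" : NP
    [6,7] "chased" : (S\(S\PP))\N

[0,1] S\PP  lex  "here"
[1,2] N/(NP/S)  lex  "read"
[2,3] (NP/S)/N  lex  "in"
[3,4] N/S  lex  "no"
[4,5] S/NP  lex  "heard"
[5,6] NP  lex  "park"
[4,6] S  >  k=5
[3,6] N  >  k=4
[2,6] NP/S  >  k=3
[1,6] N  >  k=2
[6,7] (S\(S\PP))\N  lex  "chased"
[1,7] S\(S\PP)  <  k=6
[0,7] S  <  k=1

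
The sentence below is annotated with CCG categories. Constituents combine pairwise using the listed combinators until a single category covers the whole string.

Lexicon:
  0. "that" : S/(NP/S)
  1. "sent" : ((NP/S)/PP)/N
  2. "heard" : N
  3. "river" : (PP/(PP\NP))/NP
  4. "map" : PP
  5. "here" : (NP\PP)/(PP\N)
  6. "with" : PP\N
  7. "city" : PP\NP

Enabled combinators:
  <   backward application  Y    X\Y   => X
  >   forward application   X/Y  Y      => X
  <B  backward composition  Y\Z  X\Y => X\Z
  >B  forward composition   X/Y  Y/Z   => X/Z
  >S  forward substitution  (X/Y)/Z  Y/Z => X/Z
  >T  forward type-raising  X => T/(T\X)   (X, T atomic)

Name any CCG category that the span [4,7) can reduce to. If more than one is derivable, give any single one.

NP

[0,8] S   >
  [0,3] S/PP   >B
    [0,1] "that" : S/(NP/S)
    [1,3] (NP/S)/PP   >
      [1,2] "sent" : ((NP/S)/PP)/N
      [2,3] "heard" : N
  [3,8] PP   >
    [3,7] PP/(PP\NP)   >
      [3,4] "river" : (PP/(PP\NP))/NP
      [4,7] NP   >
        [4,5] NP/(NP\PP)   >T
          [4,5] "map" : PP
        [5,7] NP\PP   >
          [5,6] "here" : (NP\PP)/(PP\N)
          [6,7] "with" : PP\N
    [7,8] "city" : PP\NP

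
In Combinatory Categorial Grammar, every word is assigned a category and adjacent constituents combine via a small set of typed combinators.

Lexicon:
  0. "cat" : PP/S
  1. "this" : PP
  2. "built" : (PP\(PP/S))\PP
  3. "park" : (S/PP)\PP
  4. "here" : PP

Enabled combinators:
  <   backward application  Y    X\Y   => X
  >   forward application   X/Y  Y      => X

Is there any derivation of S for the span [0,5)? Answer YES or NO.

[0,5] S   >
  [0,4] S/PP   <
    [0,3] PP   <
      [0,1] "cat" : PP/S
      [1,3] PP\(PP/S)   <
        [1,2] "this" : PP
        [2,3] "built" : (PP\(PP/S))\PP
    [3,4] "park" : (S/PP)\PP
  [4,5] "here" : PP

YES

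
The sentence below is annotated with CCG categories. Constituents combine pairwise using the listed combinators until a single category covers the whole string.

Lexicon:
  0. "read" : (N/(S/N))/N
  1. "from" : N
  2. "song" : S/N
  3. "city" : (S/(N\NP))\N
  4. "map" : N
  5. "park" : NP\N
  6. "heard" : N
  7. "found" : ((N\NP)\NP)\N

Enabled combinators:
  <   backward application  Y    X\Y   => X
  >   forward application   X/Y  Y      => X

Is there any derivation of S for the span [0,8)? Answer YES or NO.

[0,8] S   >
  [0,4] S/(N\NP)   <
    [0,3] N   >
      [0,2] N/(S/N)   >
        [0,1] "read" : (N/(S/N))/N
        [1,2] "from" : N
      [2,3] "song" : S/N
    [3,4] "city" : (S/(N\NP))\N
  [4,8] N\NP   <
    [4,6] NP   <
      [4,5] "map" : N
      [5,6] "park" : NP\N
    [6,8] (N\NP)\NP   <
      [6,7] "heard" : N
      [7,8] "found" : ((N\NP)\NP)\N

YES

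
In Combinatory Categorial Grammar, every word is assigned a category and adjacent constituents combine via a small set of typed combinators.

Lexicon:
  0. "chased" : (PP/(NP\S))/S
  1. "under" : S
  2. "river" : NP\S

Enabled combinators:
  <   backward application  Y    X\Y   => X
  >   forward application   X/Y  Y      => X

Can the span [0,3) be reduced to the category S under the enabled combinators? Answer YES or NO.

NO

(PP/(NP\S))/S S NP\S
CKY chart[0,3] = {PP}; S ∉ chart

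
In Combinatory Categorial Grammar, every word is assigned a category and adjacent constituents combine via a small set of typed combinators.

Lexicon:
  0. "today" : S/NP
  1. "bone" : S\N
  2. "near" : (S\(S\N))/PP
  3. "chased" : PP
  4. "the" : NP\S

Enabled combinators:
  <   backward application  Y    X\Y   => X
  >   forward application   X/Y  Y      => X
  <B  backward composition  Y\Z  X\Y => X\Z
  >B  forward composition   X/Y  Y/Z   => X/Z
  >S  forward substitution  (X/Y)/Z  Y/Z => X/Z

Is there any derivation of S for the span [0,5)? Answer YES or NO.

YES

[0,5] S   >
  [0,1] "today" : S/NP
  [1,5] NP   <
    [1,4] S   <
      [1,2] "bone" : S\N
      [2,4] S\(S\N)   >
        [2,3] "near" : (S\(S\N))/PP
        [3,4] "chased" : PP
    [4,5] "the" : NP\S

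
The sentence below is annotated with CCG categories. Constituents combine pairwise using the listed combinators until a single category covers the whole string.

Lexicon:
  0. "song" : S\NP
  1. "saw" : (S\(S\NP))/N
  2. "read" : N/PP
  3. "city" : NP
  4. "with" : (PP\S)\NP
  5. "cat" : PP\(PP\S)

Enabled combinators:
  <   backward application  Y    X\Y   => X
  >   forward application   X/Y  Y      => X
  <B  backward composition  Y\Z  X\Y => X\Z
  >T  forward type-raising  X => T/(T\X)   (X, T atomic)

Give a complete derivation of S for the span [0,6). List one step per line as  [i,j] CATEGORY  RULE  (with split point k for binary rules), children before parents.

[0,1] S\NP  lex  "song"
[1,2] (S\(S\NP))/N  lex  "saw"
[2,3] N/PP  lex  "read"
[3,4] NP  lex  "city"
[4,5] (PP\S)\NP  lex  "with"
[3,5] PP\S  <  k=4
[5,6] PP\(PP\S)  lex  "cat"
[3,6] PP  <  k=5
[2,6] N  >  k=3
[1,6] S\(S\NP)  >  k=2
[0,6] S  <  k=1

[0,6] S   <
  [0,1] "song" : S\NP
  [1,6] S\(S\NP)   >
    [1,2] "saw" : (S\(S\NP))/N
    [2,6] N   >
      [2,3] "read" : N/PP
      [3,6] PP   <
        [3,5] PP\S   <
          [3,4] "city" : NP
          [4,5] "with" : (PP\S)\NP
        [5,6] "cat" : PP\(PP\S)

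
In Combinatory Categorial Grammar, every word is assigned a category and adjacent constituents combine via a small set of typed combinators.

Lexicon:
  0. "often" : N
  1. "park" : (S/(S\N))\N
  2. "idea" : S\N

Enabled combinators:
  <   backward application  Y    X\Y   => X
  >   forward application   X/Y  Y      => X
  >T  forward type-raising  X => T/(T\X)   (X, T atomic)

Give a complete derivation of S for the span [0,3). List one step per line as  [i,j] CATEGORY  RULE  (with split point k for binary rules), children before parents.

[0,3] S   >
  [0,2] S/(S\N)   <
    [0,1] "often" : N
    [1,2] "park" : (S/(S\N))\N
  [2,3] "idea" : S\N

[0,1] N  lex  "often"
[1,2] (S/(S\N))\N  lex  "park"
[0,2] S/(S\N)  <  k=1
[2,3] S\N  lex  "idea"
[0,3] S  >  k=2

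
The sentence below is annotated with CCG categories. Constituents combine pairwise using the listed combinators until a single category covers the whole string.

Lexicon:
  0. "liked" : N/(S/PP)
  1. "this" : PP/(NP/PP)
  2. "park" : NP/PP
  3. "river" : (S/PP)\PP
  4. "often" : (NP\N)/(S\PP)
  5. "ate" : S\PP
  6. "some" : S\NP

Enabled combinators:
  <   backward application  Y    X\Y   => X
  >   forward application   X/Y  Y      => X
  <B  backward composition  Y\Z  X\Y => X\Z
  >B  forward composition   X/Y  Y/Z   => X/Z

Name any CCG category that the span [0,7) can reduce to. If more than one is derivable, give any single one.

S

[0,7] S   <
  [0,4] N   >
    [0,1] "liked" : N/(S/PP)
    [1,4] S/PP   <
      [1,3] PP   >
        [1,2] "this" : PP/(NP/PP)
        [2,3] "park" : NP/PP
      [3,4] "river" : (S/PP)\PP
  [4,7] S\N   <B
    [4,6] NP\N   >
      [4,5] "often" : (NP\N)/(S\PP)
      [5,6] "ate" : S\PP
    [6,7] "some" : S\NP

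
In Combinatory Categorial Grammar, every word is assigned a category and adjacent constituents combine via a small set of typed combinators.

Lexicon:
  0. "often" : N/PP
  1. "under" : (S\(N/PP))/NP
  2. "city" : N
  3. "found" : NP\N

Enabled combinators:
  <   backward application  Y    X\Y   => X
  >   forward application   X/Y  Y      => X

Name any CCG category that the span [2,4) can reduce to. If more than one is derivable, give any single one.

[0,4] S   <
  [0,1] "often" : N/PP
  [1,4] S\(N/PP)   >
    [1,2] "under" : (S\(N/PP))/NP
    [2,4] NP   <
      [2,3] "city" : N
      [3,4] "found" : NP\N

NP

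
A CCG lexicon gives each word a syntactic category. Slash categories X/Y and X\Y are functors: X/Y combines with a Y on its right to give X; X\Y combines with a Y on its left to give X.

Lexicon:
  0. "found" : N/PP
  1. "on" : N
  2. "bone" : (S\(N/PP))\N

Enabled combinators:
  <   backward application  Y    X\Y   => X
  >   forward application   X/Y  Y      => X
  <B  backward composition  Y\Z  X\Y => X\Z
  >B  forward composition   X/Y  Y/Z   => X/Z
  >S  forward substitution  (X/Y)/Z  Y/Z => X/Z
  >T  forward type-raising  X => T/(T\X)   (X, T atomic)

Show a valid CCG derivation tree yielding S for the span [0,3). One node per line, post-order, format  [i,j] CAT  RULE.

[0,1] N/PP  lex  "found"
[1,2] N  lex  "on"
[2,3] (S\(N/PP))\N  lex  "bone"
[1,3] S\(N/PP)  <  k=2
[0,3] S  <  k=1

[0,3] S   <
  [0,1] "found" : N/PP
  [1,3] S\(N/PP)   <
    [1,2] "on" : N
    [2,3] "bone" : (S\(N/PP))\N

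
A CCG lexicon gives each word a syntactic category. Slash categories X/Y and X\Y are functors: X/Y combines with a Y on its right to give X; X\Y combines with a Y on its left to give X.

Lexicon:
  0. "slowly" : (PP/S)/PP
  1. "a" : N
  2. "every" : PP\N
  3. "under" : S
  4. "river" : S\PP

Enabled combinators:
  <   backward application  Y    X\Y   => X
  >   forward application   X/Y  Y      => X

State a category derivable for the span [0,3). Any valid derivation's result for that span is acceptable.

[0,5] S   <
  [0,4] PP   >
    [0,3] PP/S   >
      [0,1] "slowly" : (PP/S)/PP
      [1,3] PP   <
        [1,2] "a" : N
        [2,3] "every" : PP\N
    [3,4] "under" : S
  [4,5] "river" : S\PP

PP/S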